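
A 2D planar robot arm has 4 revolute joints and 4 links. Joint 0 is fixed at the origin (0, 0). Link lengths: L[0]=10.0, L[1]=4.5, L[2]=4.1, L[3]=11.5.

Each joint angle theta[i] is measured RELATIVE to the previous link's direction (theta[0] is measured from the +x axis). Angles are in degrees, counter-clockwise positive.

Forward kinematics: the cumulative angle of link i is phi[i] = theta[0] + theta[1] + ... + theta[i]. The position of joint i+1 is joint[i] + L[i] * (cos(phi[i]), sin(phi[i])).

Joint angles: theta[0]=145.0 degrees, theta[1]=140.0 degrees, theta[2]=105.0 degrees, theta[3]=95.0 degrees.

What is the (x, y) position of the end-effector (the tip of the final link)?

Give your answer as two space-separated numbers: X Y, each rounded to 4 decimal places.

joint[0] = (0.0000, 0.0000)  (base)
link 0: phi[0] = 145 = 145 deg
  cos(145 deg) = -0.8192, sin(145 deg) = 0.5736
  joint[1] = (0.0000, 0.0000) + 10 * (-0.8192, 0.5736) = (0.0000 + -8.1915, 0.0000 + 5.7358) = (-8.1915, 5.7358)
link 1: phi[1] = 145 + 140 = 285 deg
  cos(285 deg) = 0.2588, sin(285 deg) = -0.9659
  joint[2] = (-8.1915, 5.7358) + 4.5 * (0.2588, -0.9659) = (-8.1915 + 1.1647, 5.7358 + -4.3467) = (-7.0268, 1.3891)
link 2: phi[2] = 145 + 140 + 105 = 390 deg
  cos(390 deg) = 0.8660, sin(390 deg) = 0.5000
  joint[3] = (-7.0268, 1.3891) + 4.1 * (0.8660, 0.5000) = (-7.0268 + 3.5507, 1.3891 + 2.0500) = (-3.4761, 3.4391)
link 3: phi[3] = 145 + 140 + 105 + 95 = 485 deg
  cos(485 deg) = -0.5736, sin(485 deg) = 0.8192
  joint[4] = (-3.4761, 3.4391) + 11.5 * (-0.5736, 0.8192) = (-3.4761 + -6.5961, 3.4391 + 9.4202) = (-10.0723, 12.8593)
End effector: (-10.0723, 12.8593)

Answer: -10.0723 12.8593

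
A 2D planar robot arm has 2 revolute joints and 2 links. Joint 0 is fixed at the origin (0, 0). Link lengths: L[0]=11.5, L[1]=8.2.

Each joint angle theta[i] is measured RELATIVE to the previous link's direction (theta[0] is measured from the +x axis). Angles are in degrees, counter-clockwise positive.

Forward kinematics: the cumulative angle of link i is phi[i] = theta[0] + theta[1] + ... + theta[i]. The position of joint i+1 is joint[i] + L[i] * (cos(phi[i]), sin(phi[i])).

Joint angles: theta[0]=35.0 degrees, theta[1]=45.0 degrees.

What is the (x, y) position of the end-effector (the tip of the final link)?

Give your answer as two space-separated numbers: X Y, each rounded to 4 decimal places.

joint[0] = (0.0000, 0.0000)  (base)
link 0: phi[0] = 35 = 35 deg
  cos(35 deg) = 0.8192, sin(35 deg) = 0.5736
  joint[1] = (0.0000, 0.0000) + 11.5 * (0.8192, 0.5736) = (0.0000 + 9.4202, 0.0000 + 6.5961) = (9.4202, 6.5961)
link 1: phi[1] = 35 + 45 = 80 deg
  cos(80 deg) = 0.1736, sin(80 deg) = 0.9848
  joint[2] = (9.4202, 6.5961) + 8.2 * (0.1736, 0.9848) = (9.4202 + 1.4239, 6.5961 + 8.0754) = (10.8442, 14.6716)
End effector: (10.8442, 14.6716)

Answer: 10.8442 14.6716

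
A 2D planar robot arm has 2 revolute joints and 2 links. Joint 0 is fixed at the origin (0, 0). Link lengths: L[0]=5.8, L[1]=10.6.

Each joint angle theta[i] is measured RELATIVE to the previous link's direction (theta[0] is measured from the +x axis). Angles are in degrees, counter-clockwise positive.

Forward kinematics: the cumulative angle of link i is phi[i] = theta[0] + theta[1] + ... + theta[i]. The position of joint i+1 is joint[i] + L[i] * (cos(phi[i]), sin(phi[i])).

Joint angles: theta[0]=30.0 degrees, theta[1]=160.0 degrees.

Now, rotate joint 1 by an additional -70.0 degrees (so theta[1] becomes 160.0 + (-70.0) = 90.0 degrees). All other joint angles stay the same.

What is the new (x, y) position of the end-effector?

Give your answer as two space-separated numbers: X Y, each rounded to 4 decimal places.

joint[0] = (0.0000, 0.0000)  (base)
link 0: phi[0] = 30 = 30 deg
  cos(30 deg) = 0.8660, sin(30 deg) = 0.5000
  joint[1] = (0.0000, 0.0000) + 5.8 * (0.8660, 0.5000) = (0.0000 + 5.0229, 0.0000 + 2.9000) = (5.0229, 2.9000)
link 1: phi[1] = 30 + 90 = 120 deg
  cos(120 deg) = -0.5000, sin(120 deg) = 0.8660
  joint[2] = (5.0229, 2.9000) + 10.6 * (-0.5000, 0.8660) = (5.0229 + -5.3000, 2.9000 + 9.1799) = (-0.2771, 12.0799)
End effector: (-0.2771, 12.0799)

Answer: -0.2771 12.0799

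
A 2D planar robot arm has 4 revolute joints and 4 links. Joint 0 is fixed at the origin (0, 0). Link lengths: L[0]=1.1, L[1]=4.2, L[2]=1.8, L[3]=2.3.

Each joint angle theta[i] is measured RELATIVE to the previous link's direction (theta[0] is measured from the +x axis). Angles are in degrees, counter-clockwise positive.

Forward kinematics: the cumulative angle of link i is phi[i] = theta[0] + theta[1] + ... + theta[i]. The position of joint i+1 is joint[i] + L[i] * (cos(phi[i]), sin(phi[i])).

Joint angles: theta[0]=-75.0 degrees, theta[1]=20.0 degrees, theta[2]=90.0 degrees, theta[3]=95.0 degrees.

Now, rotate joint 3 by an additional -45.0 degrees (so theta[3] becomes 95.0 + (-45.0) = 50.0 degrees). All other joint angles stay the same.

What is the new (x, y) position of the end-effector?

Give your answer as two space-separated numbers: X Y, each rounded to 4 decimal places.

joint[0] = (0.0000, 0.0000)  (base)
link 0: phi[0] = -75 = -75 deg
  cos(-75 deg) = 0.2588, sin(-75 deg) = -0.9659
  joint[1] = (0.0000, 0.0000) + 1.1 * (0.2588, -0.9659) = (0.0000 + 0.2847, 0.0000 + -1.0625) = (0.2847, -1.0625)
link 1: phi[1] = -75 + 20 = -55 deg
  cos(-55 deg) = 0.5736, sin(-55 deg) = -0.8192
  joint[2] = (0.2847, -1.0625) + 4.2 * (0.5736, -0.8192) = (0.2847 + 2.4090, -1.0625 + -3.4404) = (2.6937, -4.5030)
link 2: phi[2] = -75 + 20 + 90 = 35 deg
  cos(35 deg) = 0.8192, sin(35 deg) = 0.5736
  joint[3] = (2.6937, -4.5030) + 1.8 * (0.8192, 0.5736) = (2.6937 + 1.4745, -4.5030 + 1.0324) = (4.1682, -3.4705)
link 3: phi[3] = -75 + 20 + 90 + 50 = 85 deg
  cos(85 deg) = 0.0872, sin(85 deg) = 0.9962
  joint[4] = (4.1682, -3.4705) + 2.3 * (0.0872, 0.9962) = (4.1682 + 0.2005, -3.4705 + 2.2912) = (4.3687, -1.1793)
End effector: (4.3687, -1.1793)

Answer: 4.3687 -1.1793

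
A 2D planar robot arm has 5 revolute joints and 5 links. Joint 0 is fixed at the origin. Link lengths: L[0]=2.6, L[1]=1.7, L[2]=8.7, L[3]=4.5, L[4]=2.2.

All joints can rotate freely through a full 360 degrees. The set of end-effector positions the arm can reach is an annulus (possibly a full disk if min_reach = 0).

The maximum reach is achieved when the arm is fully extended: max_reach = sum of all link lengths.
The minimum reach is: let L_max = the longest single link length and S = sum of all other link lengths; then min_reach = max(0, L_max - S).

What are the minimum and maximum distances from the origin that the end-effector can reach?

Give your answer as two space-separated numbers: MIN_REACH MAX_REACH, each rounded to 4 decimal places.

Link lengths: [2.6, 1.7, 8.7, 4.5, 2.2]
max_reach = 2.6 + 1.7 + 8.7 + 4.5 + 2.2 = 19.7
L_max = max([2.6, 1.7, 8.7, 4.5, 2.2]) = 8.7
S (sum of others) = 19.7 - 8.7 = 11
min_reach = max(0, 8.7 - 11) = max(0, -2.3) = 0

Answer: 0.0000 19.7000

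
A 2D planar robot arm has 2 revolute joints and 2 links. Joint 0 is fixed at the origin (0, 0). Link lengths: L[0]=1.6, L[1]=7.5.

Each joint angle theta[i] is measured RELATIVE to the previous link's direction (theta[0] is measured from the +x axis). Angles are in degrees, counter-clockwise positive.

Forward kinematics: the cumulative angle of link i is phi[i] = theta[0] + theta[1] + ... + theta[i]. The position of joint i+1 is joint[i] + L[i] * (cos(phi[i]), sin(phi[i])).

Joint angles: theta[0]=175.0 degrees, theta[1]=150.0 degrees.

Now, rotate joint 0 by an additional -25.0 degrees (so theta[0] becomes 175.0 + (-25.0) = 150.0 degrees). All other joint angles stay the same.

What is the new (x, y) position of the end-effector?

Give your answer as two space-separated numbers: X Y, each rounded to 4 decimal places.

joint[0] = (0.0000, 0.0000)  (base)
link 0: phi[0] = 150 = 150 deg
  cos(150 deg) = -0.8660, sin(150 deg) = 0.5000
  joint[1] = (0.0000, 0.0000) + 1.6 * (-0.8660, 0.5000) = (0.0000 + -1.3856, 0.0000 + 0.8000) = (-1.3856, 0.8000)
link 1: phi[1] = 150 + 150 = 300 deg
  cos(300 deg) = 0.5000, sin(300 deg) = -0.8660
  joint[2] = (-1.3856, 0.8000) + 7.5 * (0.5000, -0.8660) = (-1.3856 + 3.7500, 0.8000 + -6.4952) = (2.3644, -5.6952)
End effector: (2.3644, -5.6952)

Answer: 2.3644 -5.6952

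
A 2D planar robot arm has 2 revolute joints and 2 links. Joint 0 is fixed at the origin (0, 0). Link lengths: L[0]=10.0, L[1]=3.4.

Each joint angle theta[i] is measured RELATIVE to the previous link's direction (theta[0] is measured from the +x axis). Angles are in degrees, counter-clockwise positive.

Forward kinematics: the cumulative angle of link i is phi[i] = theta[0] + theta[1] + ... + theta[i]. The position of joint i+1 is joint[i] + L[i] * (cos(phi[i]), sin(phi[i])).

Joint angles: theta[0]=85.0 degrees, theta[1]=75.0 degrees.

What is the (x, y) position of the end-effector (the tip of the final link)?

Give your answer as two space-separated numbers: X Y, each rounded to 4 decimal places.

joint[0] = (0.0000, 0.0000)  (base)
link 0: phi[0] = 85 = 85 deg
  cos(85 deg) = 0.0872, sin(85 deg) = 0.9962
  joint[1] = (0.0000, 0.0000) + 10 * (0.0872, 0.9962) = (0.0000 + 0.8716, 0.0000 + 9.9619) = (0.8716, 9.9619)
link 1: phi[1] = 85 + 75 = 160 deg
  cos(160 deg) = -0.9397, sin(160 deg) = 0.3420
  joint[2] = (0.8716, 9.9619) + 3.4 * (-0.9397, 0.3420) = (0.8716 + -3.1950, 9.9619 + 1.1629) = (-2.3234, 11.1248)
End effector: (-2.3234, 11.1248)

Answer: -2.3234 11.1248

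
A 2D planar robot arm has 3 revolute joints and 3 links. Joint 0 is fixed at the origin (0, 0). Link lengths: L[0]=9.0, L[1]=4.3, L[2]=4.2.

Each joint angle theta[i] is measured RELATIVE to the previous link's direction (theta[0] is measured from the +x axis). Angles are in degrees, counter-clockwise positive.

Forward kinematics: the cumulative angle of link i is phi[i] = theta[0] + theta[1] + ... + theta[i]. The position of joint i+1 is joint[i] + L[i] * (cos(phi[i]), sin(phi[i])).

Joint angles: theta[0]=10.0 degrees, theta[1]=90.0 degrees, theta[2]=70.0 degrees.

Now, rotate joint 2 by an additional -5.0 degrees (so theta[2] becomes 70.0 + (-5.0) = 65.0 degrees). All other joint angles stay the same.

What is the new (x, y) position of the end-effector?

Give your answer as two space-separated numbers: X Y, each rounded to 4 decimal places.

joint[0] = (0.0000, 0.0000)  (base)
link 0: phi[0] = 10 = 10 deg
  cos(10 deg) = 0.9848, sin(10 deg) = 0.1736
  joint[1] = (0.0000, 0.0000) + 9 * (0.9848, 0.1736) = (0.0000 + 8.8633, 0.0000 + 1.5628) = (8.8633, 1.5628)
link 1: phi[1] = 10 + 90 = 100 deg
  cos(100 deg) = -0.1736, sin(100 deg) = 0.9848
  joint[2] = (8.8633, 1.5628) + 4.3 * (-0.1736, 0.9848) = (8.8633 + -0.7467, 1.5628 + 4.2347) = (8.1166, 5.7975)
link 2: phi[2] = 10 + 90 + 65 = 165 deg
  cos(165 deg) = -0.9659, sin(165 deg) = 0.2588
  joint[3] = (8.1166, 5.7975) + 4.2 * (-0.9659, 0.2588) = (8.1166 + -4.0569, 5.7975 + 1.0870) = (4.0597, 6.8845)
End effector: (4.0597, 6.8845)

Answer: 4.0597 6.8845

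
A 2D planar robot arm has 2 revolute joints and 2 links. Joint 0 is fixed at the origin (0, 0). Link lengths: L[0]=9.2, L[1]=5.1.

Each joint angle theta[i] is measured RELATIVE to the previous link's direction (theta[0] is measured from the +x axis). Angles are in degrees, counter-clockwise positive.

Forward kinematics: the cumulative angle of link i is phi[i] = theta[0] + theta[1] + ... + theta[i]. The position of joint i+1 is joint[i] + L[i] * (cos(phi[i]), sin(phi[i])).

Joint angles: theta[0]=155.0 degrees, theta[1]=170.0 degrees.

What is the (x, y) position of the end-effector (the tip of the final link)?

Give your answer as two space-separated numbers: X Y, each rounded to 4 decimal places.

Answer: -4.1604 0.9628

Derivation:
joint[0] = (0.0000, 0.0000)  (base)
link 0: phi[0] = 155 = 155 deg
  cos(155 deg) = -0.9063, sin(155 deg) = 0.4226
  joint[1] = (0.0000, 0.0000) + 9.2 * (-0.9063, 0.4226) = (0.0000 + -8.3380, 0.0000 + 3.8881) = (-8.3380, 3.8881)
link 1: phi[1] = 155 + 170 = 325 deg
  cos(325 deg) = 0.8192, sin(325 deg) = -0.5736
  joint[2] = (-8.3380, 3.8881) + 5.1 * (0.8192, -0.5736) = (-8.3380 + 4.1777, 3.8881 + -2.9252) = (-4.1604, 0.9628)
End effector: (-4.1604, 0.9628)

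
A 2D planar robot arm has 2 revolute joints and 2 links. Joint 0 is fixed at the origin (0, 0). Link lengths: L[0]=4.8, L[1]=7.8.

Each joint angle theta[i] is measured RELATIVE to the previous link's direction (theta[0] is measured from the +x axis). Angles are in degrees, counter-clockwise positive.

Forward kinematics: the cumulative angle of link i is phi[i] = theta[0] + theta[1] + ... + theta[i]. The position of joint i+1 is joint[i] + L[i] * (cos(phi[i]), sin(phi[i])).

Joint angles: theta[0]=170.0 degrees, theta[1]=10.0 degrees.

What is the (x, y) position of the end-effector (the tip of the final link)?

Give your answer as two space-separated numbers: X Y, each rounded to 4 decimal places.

joint[0] = (0.0000, 0.0000)  (base)
link 0: phi[0] = 170 = 170 deg
  cos(170 deg) = -0.9848, sin(170 deg) = 0.1736
  joint[1] = (0.0000, 0.0000) + 4.8 * (-0.9848, 0.1736) = (0.0000 + -4.7271, 0.0000 + 0.8335) = (-4.7271, 0.8335)
link 1: phi[1] = 170 + 10 = 180 deg
  cos(180 deg) = -1.0000, sin(180 deg) = 0.0000
  joint[2] = (-4.7271, 0.8335) + 7.8 * (-1.0000, 0.0000) = (-4.7271 + -7.8000, 0.8335 + 0.0000) = (-12.5271, 0.8335)
End effector: (-12.5271, 0.8335)

Answer: -12.5271 0.8335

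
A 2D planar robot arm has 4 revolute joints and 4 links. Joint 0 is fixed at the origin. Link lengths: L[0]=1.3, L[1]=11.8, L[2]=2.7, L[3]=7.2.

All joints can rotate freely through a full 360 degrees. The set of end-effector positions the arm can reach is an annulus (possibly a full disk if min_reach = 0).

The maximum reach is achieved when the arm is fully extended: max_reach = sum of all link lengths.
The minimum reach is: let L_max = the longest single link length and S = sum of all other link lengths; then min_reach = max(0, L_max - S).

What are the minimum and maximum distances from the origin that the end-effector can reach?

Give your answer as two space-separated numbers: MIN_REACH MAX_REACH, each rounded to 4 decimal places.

Answer: 0.6000 23.0000

Derivation:
Link lengths: [1.3, 11.8, 2.7, 7.2]
max_reach = 1.3 + 11.8 + 2.7 + 7.2 = 23
L_max = max([1.3, 11.8, 2.7, 7.2]) = 11.8
S (sum of others) = 23 - 11.8 = 11.2
min_reach = max(0, 11.8 - 11.2) = max(0, 0.6) = 0.6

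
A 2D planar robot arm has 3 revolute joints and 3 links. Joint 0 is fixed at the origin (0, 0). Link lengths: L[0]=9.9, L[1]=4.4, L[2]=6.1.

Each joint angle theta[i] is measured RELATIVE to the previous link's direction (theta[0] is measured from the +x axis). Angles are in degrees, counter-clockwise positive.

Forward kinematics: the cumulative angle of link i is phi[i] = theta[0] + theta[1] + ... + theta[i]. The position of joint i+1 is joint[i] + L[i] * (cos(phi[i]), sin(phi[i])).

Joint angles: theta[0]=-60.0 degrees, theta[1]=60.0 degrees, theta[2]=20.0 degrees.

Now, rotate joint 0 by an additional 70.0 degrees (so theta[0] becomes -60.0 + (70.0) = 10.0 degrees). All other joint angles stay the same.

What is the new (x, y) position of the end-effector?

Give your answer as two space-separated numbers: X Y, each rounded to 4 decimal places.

joint[0] = (0.0000, 0.0000)  (base)
link 0: phi[0] = 10 = 10 deg
  cos(10 deg) = 0.9848, sin(10 deg) = 0.1736
  joint[1] = (0.0000, 0.0000) + 9.9 * (0.9848, 0.1736) = (0.0000 + 9.7496, 0.0000 + 1.7191) = (9.7496, 1.7191)
link 1: phi[1] = 10 + 60 = 70 deg
  cos(70 deg) = 0.3420, sin(70 deg) = 0.9397
  joint[2] = (9.7496, 1.7191) + 4.4 * (0.3420, 0.9397) = (9.7496 + 1.5049, 1.7191 + 4.1346) = (11.2545, 5.8538)
link 2: phi[2] = 10 + 60 + 20 = 90 deg
  cos(90 deg) = 0.0000, sin(90 deg) = 1.0000
  joint[3] = (11.2545, 5.8538) + 6.1 * (0.0000, 1.0000) = (11.2545 + 0.0000, 5.8538 + 6.1000) = (11.2545, 11.9538)
End effector: (11.2545, 11.9538)

Answer: 11.2545 11.9538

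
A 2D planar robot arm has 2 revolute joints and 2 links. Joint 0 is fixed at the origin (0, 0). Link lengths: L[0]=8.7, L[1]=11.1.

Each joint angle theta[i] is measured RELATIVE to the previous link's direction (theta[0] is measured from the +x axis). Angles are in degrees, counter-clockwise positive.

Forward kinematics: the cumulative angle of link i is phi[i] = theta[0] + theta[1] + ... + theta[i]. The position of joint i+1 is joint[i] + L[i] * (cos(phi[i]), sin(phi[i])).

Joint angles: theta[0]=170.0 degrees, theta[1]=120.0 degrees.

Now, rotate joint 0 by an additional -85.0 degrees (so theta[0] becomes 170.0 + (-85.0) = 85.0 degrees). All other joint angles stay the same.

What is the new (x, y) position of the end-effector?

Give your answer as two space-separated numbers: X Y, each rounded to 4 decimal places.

joint[0] = (0.0000, 0.0000)  (base)
link 0: phi[0] = 85 = 85 deg
  cos(85 deg) = 0.0872, sin(85 deg) = 0.9962
  joint[1] = (0.0000, 0.0000) + 8.7 * (0.0872, 0.9962) = (0.0000 + 0.7583, 0.0000 + 8.6669) = (0.7583, 8.6669)
link 1: phi[1] = 85 + 120 = 205 deg
  cos(205 deg) = -0.9063, sin(205 deg) = -0.4226
  joint[2] = (0.7583, 8.6669) + 11.1 * (-0.9063, -0.4226) = (0.7583 + -10.0600, 8.6669 + -4.6911) = (-9.3018, 3.9758)
End effector: (-9.3018, 3.9758)

Answer: -9.3018 3.9758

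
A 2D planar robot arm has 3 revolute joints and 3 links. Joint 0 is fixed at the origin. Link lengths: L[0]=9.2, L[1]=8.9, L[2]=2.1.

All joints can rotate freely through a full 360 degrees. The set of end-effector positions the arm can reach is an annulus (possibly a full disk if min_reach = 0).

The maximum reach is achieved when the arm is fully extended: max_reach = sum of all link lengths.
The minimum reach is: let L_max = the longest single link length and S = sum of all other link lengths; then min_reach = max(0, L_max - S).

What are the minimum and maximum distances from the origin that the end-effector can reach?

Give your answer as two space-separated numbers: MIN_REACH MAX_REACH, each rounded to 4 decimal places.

Answer: 0.0000 20.2000

Derivation:
Link lengths: [9.2, 8.9, 2.1]
max_reach = 9.2 + 8.9 + 2.1 = 20.2
L_max = max([9.2, 8.9, 2.1]) = 9.2
S (sum of others) = 20.2 - 9.2 = 11
min_reach = max(0, 9.2 - 11) = max(0, -1.8) = 0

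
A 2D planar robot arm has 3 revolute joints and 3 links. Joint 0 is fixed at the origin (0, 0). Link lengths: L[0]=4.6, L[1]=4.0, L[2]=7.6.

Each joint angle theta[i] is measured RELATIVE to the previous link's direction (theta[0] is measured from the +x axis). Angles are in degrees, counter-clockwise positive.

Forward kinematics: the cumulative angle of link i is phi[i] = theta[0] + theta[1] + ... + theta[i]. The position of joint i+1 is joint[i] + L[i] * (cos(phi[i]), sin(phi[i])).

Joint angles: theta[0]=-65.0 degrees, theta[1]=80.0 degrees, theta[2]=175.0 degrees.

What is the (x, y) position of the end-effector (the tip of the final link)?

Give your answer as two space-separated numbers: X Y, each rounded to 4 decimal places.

Answer: -1.6768 -4.4535

Derivation:
joint[0] = (0.0000, 0.0000)  (base)
link 0: phi[0] = -65 = -65 deg
  cos(-65 deg) = 0.4226, sin(-65 deg) = -0.9063
  joint[1] = (0.0000, 0.0000) + 4.6 * (0.4226, -0.9063) = (0.0000 + 1.9440, 0.0000 + -4.1690) = (1.9440, -4.1690)
link 1: phi[1] = -65 + 80 = 15 deg
  cos(15 deg) = 0.9659, sin(15 deg) = 0.2588
  joint[2] = (1.9440, -4.1690) + 4 * (0.9659, 0.2588) = (1.9440 + 3.8637, -4.1690 + 1.0353) = (5.8077, -3.1337)
link 2: phi[2] = -65 + 80 + 175 = 190 deg
  cos(190 deg) = -0.9848, sin(190 deg) = -0.1736
  joint[3] = (5.8077, -3.1337) + 7.6 * (-0.9848, -0.1736) = (5.8077 + -7.4845, -3.1337 + -1.3197) = (-1.6768, -4.4535)
End effector: (-1.6768, -4.4535)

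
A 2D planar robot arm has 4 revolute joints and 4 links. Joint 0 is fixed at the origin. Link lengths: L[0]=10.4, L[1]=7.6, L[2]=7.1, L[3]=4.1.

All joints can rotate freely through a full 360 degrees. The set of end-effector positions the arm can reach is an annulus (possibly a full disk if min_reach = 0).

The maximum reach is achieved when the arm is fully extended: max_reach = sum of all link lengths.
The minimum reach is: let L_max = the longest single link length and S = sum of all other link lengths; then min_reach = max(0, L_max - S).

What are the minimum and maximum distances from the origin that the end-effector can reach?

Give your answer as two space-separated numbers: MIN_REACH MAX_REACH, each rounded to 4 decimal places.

Link lengths: [10.4, 7.6, 7.1, 4.1]
max_reach = 10.4 + 7.6 + 7.1 + 4.1 = 29.2
L_max = max([10.4, 7.6, 7.1, 4.1]) = 10.4
S (sum of others) = 29.2 - 10.4 = 18.8
min_reach = max(0, 10.4 - 18.8) = max(0, -8.4) = 0

Answer: 0.0000 29.2000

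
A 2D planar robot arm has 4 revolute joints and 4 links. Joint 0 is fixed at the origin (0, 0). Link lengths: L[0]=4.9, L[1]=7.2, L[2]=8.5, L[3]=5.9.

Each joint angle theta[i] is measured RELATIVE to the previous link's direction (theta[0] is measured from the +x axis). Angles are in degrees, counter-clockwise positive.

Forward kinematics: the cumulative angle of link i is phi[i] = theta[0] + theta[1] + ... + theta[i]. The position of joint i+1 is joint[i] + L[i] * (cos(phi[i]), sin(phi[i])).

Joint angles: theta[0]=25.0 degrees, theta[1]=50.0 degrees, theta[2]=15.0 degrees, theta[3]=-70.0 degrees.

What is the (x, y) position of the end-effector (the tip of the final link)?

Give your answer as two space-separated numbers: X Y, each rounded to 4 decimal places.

Answer: 11.8486 19.5434

Derivation:
joint[0] = (0.0000, 0.0000)  (base)
link 0: phi[0] = 25 = 25 deg
  cos(25 deg) = 0.9063, sin(25 deg) = 0.4226
  joint[1] = (0.0000, 0.0000) + 4.9 * (0.9063, 0.4226) = (0.0000 + 4.4409, 0.0000 + 2.0708) = (4.4409, 2.0708)
link 1: phi[1] = 25 + 50 = 75 deg
  cos(75 deg) = 0.2588, sin(75 deg) = 0.9659
  joint[2] = (4.4409, 2.0708) + 7.2 * (0.2588, 0.9659) = (4.4409 + 1.8635, 2.0708 + 6.9547) = (6.3044, 9.0255)
link 2: phi[2] = 25 + 50 + 15 = 90 deg
  cos(90 deg) = 0.0000, sin(90 deg) = 1.0000
  joint[3] = (6.3044, 9.0255) + 8.5 * (0.0000, 1.0000) = (6.3044 + 0.0000, 9.0255 + 8.5000) = (6.3044, 17.5255)
link 3: phi[3] = 25 + 50 + 15 + -70 = 20 deg
  cos(20 deg) = 0.9397, sin(20 deg) = 0.3420
  joint[4] = (6.3044, 17.5255) + 5.9 * (0.9397, 0.3420) = (6.3044 + 5.5442, 17.5255 + 2.0179) = (11.8486, 19.5434)
End effector: (11.8486, 19.5434)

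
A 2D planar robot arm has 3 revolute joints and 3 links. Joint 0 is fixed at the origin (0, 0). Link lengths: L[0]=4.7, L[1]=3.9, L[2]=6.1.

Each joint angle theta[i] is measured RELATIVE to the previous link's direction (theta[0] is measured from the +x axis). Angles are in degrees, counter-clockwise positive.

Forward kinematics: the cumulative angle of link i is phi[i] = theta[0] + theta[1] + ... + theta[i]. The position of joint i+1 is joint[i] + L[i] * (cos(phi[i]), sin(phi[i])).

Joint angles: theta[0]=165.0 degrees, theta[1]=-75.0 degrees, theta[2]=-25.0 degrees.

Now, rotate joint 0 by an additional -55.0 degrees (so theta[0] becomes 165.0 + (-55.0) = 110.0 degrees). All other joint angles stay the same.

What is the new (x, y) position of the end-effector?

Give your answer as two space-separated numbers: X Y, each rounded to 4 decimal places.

Answer: 7.5945 7.7128

Derivation:
joint[0] = (0.0000, 0.0000)  (base)
link 0: phi[0] = 110 = 110 deg
  cos(110 deg) = -0.3420, sin(110 deg) = 0.9397
  joint[1] = (0.0000, 0.0000) + 4.7 * (-0.3420, 0.9397) = (0.0000 + -1.6075, 0.0000 + 4.4166) = (-1.6075, 4.4166)
link 1: phi[1] = 110 + -75 = 35 deg
  cos(35 deg) = 0.8192, sin(35 deg) = 0.5736
  joint[2] = (-1.6075, 4.4166) + 3.9 * (0.8192, 0.5736) = (-1.6075 + 3.1947, 4.4166 + 2.2369) = (1.5872, 6.6535)
link 2: phi[2] = 110 + -75 + -25 = 10 deg
  cos(10 deg) = 0.9848, sin(10 deg) = 0.1736
  joint[3] = (1.5872, 6.6535) + 6.1 * (0.9848, 0.1736) = (1.5872 + 6.0073, 6.6535 + 1.0593) = (7.5945, 7.7128)
End effector: (7.5945, 7.7128)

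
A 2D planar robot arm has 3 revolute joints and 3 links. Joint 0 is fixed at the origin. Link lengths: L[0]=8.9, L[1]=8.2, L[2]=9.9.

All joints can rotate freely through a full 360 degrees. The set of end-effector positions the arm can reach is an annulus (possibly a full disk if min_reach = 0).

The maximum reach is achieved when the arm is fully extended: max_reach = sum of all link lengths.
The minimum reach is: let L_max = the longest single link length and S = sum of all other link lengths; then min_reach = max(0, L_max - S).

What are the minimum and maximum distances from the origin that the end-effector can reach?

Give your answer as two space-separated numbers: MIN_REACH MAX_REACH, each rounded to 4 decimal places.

Link lengths: [8.9, 8.2, 9.9]
max_reach = 8.9 + 8.2 + 9.9 = 27
L_max = max([8.9, 8.2, 9.9]) = 9.9
S (sum of others) = 27 - 9.9 = 17.1
min_reach = max(0, 9.9 - 17.1) = max(0, -7.2) = 0

Answer: 0.0000 27.0000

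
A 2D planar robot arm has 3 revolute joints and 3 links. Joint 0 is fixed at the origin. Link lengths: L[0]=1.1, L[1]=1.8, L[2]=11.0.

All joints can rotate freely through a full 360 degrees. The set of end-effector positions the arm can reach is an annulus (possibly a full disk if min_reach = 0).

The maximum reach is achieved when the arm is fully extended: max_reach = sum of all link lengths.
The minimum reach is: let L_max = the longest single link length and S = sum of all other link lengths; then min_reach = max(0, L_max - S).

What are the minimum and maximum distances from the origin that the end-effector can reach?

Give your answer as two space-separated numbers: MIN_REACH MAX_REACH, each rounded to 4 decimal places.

Link lengths: [1.1, 1.8, 11.0]
max_reach = 1.1 + 1.8 + 11 = 13.9
L_max = max([1.1, 1.8, 11.0]) = 11
S (sum of others) = 13.9 - 11 = 2.9
min_reach = max(0, 11 - 2.9) = max(0, 8.1) = 8.1

Answer: 8.1000 13.9000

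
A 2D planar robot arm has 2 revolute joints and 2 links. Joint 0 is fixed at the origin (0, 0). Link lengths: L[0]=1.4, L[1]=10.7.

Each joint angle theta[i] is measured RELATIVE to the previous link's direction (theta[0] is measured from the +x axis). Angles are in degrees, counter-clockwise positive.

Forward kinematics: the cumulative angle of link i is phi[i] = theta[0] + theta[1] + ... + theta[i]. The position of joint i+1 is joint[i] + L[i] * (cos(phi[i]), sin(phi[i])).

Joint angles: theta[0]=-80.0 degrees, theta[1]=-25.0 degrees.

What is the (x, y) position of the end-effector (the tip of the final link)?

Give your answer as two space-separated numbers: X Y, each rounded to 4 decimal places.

Answer: -2.5263 -11.7141

Derivation:
joint[0] = (0.0000, 0.0000)  (base)
link 0: phi[0] = -80 = -80 deg
  cos(-80 deg) = 0.1736, sin(-80 deg) = -0.9848
  joint[1] = (0.0000, 0.0000) + 1.4 * (0.1736, -0.9848) = (0.0000 + 0.2431, 0.0000 + -1.3787) = (0.2431, -1.3787)
link 1: phi[1] = -80 + -25 = -105 deg
  cos(-105 deg) = -0.2588, sin(-105 deg) = -0.9659
  joint[2] = (0.2431, -1.3787) + 10.7 * (-0.2588, -0.9659) = (0.2431 + -2.7694, -1.3787 + -10.3354) = (-2.5263, -11.7141)
End effector: (-2.5263, -11.7141)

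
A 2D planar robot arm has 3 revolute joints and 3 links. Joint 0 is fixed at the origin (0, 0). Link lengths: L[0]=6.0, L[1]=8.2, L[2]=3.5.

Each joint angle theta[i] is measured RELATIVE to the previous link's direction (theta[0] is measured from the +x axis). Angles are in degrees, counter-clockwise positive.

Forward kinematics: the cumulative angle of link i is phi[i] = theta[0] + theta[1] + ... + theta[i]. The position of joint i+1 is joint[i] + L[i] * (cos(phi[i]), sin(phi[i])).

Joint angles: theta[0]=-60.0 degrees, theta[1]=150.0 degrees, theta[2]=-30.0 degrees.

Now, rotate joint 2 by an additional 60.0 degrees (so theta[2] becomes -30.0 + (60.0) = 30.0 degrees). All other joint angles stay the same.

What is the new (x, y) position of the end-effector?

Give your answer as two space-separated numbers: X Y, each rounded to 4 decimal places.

joint[0] = (0.0000, 0.0000)  (base)
link 0: phi[0] = -60 = -60 deg
  cos(-60 deg) = 0.5000, sin(-60 deg) = -0.8660
  joint[1] = (0.0000, 0.0000) + 6 * (0.5000, -0.8660) = (0.0000 + 3.0000, 0.0000 + -5.1962) = (3.0000, -5.1962)
link 1: phi[1] = -60 + 150 = 90 deg
  cos(90 deg) = 0.0000, sin(90 deg) = 1.0000
  joint[2] = (3.0000, -5.1962) + 8.2 * (0.0000, 1.0000) = (3.0000 + 0.0000, -5.1962 + 8.2000) = (3.0000, 3.0038)
link 2: phi[2] = -60 + 150 + 30 = 120 deg
  cos(120 deg) = -0.5000, sin(120 deg) = 0.8660
  joint[3] = (3.0000, 3.0038) + 3.5 * (-0.5000, 0.8660) = (3.0000 + -1.7500, 3.0038 + 3.0311) = (1.2500, 6.0349)
End effector: (1.2500, 6.0349)

Answer: 1.2500 6.0349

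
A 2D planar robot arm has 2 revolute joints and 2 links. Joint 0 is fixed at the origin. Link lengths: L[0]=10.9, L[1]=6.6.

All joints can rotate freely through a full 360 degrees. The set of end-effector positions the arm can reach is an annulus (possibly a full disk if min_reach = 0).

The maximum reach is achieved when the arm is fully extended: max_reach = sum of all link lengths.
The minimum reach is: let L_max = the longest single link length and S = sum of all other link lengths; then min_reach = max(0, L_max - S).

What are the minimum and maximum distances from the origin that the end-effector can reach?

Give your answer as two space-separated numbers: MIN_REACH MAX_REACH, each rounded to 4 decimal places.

Link lengths: [10.9, 6.6]
max_reach = 10.9 + 6.6 = 17.5
L_max = max([10.9, 6.6]) = 10.9
S (sum of others) = 17.5 - 10.9 = 6.6
min_reach = max(0, 10.9 - 6.6) = max(0, 4.3) = 4.3

Answer: 4.3000 17.5000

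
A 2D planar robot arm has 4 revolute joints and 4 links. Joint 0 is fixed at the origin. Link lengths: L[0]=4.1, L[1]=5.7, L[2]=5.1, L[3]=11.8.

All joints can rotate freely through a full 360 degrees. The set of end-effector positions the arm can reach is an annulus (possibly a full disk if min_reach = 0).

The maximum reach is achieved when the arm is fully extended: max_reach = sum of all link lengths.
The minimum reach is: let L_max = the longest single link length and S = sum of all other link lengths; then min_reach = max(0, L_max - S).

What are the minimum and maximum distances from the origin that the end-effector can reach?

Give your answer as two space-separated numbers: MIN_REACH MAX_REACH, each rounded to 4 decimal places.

Link lengths: [4.1, 5.7, 5.1, 11.8]
max_reach = 4.1 + 5.7 + 5.1 + 11.8 = 26.7
L_max = max([4.1, 5.7, 5.1, 11.8]) = 11.8
S (sum of others) = 26.7 - 11.8 = 14.9
min_reach = max(0, 11.8 - 14.9) = max(0, -3.1) = 0

Answer: 0.0000 26.7000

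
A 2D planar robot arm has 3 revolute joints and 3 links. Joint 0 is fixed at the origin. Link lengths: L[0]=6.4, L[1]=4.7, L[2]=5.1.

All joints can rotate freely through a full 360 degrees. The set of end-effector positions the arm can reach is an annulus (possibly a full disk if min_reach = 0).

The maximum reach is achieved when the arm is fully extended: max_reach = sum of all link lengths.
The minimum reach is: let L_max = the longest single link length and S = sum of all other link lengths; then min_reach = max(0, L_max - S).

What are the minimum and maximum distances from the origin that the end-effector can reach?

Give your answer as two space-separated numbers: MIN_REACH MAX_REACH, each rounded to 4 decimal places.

Answer: 0.0000 16.2000

Derivation:
Link lengths: [6.4, 4.7, 5.1]
max_reach = 6.4 + 4.7 + 5.1 = 16.2
L_max = max([6.4, 4.7, 5.1]) = 6.4
S (sum of others) = 16.2 - 6.4 = 9.8
min_reach = max(0, 6.4 - 9.8) = max(0, -3.4) = 0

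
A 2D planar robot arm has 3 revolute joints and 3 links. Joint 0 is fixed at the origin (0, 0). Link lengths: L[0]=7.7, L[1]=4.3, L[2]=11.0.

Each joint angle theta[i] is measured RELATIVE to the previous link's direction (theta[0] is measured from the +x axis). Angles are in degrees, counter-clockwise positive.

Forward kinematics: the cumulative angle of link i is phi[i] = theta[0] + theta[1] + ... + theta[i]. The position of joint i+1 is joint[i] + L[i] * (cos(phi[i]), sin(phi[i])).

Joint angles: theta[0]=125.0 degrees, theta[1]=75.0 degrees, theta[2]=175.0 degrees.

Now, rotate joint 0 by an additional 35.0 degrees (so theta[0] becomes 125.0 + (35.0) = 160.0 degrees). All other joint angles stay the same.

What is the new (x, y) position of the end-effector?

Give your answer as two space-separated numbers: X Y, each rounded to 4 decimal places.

joint[0] = (0.0000, 0.0000)  (base)
link 0: phi[0] = 160 = 160 deg
  cos(160 deg) = -0.9397, sin(160 deg) = 0.3420
  joint[1] = (0.0000, 0.0000) + 7.7 * (-0.9397, 0.3420) = (0.0000 + -7.2356, 0.0000 + 2.6336) = (-7.2356, 2.6336)
link 1: phi[1] = 160 + 75 = 235 deg
  cos(235 deg) = -0.5736, sin(235 deg) = -0.8192
  joint[2] = (-7.2356, 2.6336) + 4.3 * (-0.5736, -0.8192) = (-7.2356 + -2.4664, 2.6336 + -3.5224) = (-9.7020, -0.8888)
link 2: phi[2] = 160 + 75 + 175 = 410 deg
  cos(410 deg) = 0.6428, sin(410 deg) = 0.7660
  joint[3] = (-9.7020, -0.8888) + 11 * (0.6428, 0.7660) = (-9.7020 + 7.0707, -0.8888 + 8.4265) = (-2.6313, 7.5377)
End effector: (-2.6313, 7.5377)

Answer: -2.6313 7.5377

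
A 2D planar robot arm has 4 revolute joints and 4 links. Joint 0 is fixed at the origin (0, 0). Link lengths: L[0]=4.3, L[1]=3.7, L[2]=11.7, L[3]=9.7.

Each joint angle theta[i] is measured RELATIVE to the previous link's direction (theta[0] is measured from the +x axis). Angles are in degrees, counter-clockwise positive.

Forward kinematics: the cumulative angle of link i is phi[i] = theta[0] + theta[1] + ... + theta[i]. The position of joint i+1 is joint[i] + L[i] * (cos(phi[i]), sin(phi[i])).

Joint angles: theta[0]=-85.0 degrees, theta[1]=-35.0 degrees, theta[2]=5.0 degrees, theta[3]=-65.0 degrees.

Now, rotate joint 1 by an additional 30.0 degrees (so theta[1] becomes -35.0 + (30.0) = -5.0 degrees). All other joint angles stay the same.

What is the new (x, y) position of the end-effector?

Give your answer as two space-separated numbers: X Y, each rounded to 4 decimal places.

joint[0] = (0.0000, 0.0000)  (base)
link 0: phi[0] = -85 = -85 deg
  cos(-85 deg) = 0.0872, sin(-85 deg) = -0.9962
  joint[1] = (0.0000, 0.0000) + 4.3 * (0.0872, -0.9962) = (0.0000 + 0.3748, 0.0000 + -4.2836) = (0.3748, -4.2836)
link 1: phi[1] = -85 + -5 = -90 deg
  cos(-90 deg) = 0.0000, sin(-90 deg) = -1.0000
  joint[2] = (0.3748, -4.2836) + 3.7 * (0.0000, -1.0000) = (0.3748 + 0.0000, -4.2836 + -3.7000) = (0.3748, -7.9836)
link 2: phi[2] = -85 + -5 + 5 = -85 deg
  cos(-85 deg) = 0.0872, sin(-85 deg) = -0.9962
  joint[3] = (0.3748, -7.9836) + 11.7 * (0.0872, -0.9962) = (0.3748 + 1.0197, -7.9836 + -11.6555) = (1.3945, -19.6391)
link 3: phi[3] = -85 + -5 + 5 + -65 = -150 deg
  cos(-150 deg) = -0.8660, sin(-150 deg) = -0.5000
  joint[4] = (1.3945, -19.6391) + 9.7 * (-0.8660, -0.5000) = (1.3945 + -8.4004, -19.6391 + -4.8500) = (-7.0060, -24.4891)
End effector: (-7.0060, -24.4891)

Answer: -7.0060 -24.4891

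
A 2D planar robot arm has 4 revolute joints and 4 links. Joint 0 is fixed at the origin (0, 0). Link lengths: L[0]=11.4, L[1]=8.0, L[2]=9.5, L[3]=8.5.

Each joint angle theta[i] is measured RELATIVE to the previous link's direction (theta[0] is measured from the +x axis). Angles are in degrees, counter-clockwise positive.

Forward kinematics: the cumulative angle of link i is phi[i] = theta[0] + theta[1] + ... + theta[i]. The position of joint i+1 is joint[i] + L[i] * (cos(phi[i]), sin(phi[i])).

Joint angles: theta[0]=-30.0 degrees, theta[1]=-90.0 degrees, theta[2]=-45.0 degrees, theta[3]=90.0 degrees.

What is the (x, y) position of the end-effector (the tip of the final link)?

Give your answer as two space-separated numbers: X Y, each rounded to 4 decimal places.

joint[0] = (0.0000, 0.0000)  (base)
link 0: phi[0] = -30 = -30 deg
  cos(-30 deg) = 0.8660, sin(-30 deg) = -0.5000
  joint[1] = (0.0000, 0.0000) + 11.4 * (0.8660, -0.5000) = (0.0000 + 9.8727, 0.0000 + -5.7000) = (9.8727, -5.7000)
link 1: phi[1] = -30 + -90 = -120 deg
  cos(-120 deg) = -0.5000, sin(-120 deg) = -0.8660
  joint[2] = (9.8727, -5.7000) + 8 * (-0.5000, -0.8660) = (9.8727 + -4.0000, -5.7000 + -6.9282) = (5.8727, -12.6282)
link 2: phi[2] = -30 + -90 + -45 = -165 deg
  cos(-165 deg) = -0.9659, sin(-165 deg) = -0.2588
  joint[3] = (5.8727, -12.6282) + 9.5 * (-0.9659, -0.2588) = (5.8727 + -9.1763, -12.6282 + -2.4588) = (-3.3036, -15.0870)
link 3: phi[3] = -30 + -90 + -45 + 90 = -75 deg
  cos(-75 deg) = 0.2588, sin(-75 deg) = -0.9659
  joint[4] = (-3.3036, -15.0870) + 8.5 * (0.2588, -0.9659) = (-3.3036 + 2.2000, -15.0870 + -8.2104) = (-1.1036, -23.2974)
End effector: (-1.1036, -23.2974)

Answer: -1.1036 -23.2974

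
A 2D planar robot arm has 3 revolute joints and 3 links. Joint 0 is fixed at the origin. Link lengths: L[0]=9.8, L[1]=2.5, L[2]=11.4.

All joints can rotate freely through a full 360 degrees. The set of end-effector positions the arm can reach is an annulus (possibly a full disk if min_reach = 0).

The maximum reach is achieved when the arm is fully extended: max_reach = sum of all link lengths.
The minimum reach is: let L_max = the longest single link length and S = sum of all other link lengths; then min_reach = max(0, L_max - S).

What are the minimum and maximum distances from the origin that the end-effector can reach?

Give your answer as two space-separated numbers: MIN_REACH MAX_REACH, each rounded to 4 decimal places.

Answer: 0.0000 23.7000

Derivation:
Link lengths: [9.8, 2.5, 11.4]
max_reach = 9.8 + 2.5 + 11.4 = 23.7
L_max = max([9.8, 2.5, 11.4]) = 11.4
S (sum of others) = 23.7 - 11.4 = 12.3
min_reach = max(0, 11.4 - 12.3) = max(0, -0.9) = 0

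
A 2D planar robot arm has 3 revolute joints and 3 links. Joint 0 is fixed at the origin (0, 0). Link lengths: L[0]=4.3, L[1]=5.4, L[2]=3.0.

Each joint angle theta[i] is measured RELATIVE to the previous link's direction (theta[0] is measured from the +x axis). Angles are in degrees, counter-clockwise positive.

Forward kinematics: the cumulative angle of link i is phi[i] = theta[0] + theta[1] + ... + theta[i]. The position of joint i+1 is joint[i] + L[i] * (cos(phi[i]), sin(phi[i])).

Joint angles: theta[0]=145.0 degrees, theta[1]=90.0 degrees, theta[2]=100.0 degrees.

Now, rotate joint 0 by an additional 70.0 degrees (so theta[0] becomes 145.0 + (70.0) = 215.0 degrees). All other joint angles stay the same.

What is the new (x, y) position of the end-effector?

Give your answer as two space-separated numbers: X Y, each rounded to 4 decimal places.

joint[0] = (0.0000, 0.0000)  (base)
link 0: phi[0] = 215 = 215 deg
  cos(215 deg) = -0.8192, sin(215 deg) = -0.5736
  joint[1] = (0.0000, 0.0000) + 4.3 * (-0.8192, -0.5736) = (0.0000 + -3.5224, 0.0000 + -2.4664) = (-3.5224, -2.4664)
link 1: phi[1] = 215 + 90 = 305 deg
  cos(305 deg) = 0.5736, sin(305 deg) = -0.8192
  joint[2] = (-3.5224, -2.4664) + 5.4 * (0.5736, -0.8192) = (-3.5224 + 3.0973, -2.4664 + -4.4234) = (-0.4250, -6.8898)
link 2: phi[2] = 215 + 90 + 100 = 405 deg
  cos(405 deg) = 0.7071, sin(405 deg) = 0.7071
  joint[3] = (-0.4250, -6.8898) + 3 * (0.7071, 0.7071) = (-0.4250 + 2.1213, -6.8898 + 2.1213) = (1.6963, -4.7685)
End effector: (1.6963, -4.7685)

Answer: 1.6963 -4.7685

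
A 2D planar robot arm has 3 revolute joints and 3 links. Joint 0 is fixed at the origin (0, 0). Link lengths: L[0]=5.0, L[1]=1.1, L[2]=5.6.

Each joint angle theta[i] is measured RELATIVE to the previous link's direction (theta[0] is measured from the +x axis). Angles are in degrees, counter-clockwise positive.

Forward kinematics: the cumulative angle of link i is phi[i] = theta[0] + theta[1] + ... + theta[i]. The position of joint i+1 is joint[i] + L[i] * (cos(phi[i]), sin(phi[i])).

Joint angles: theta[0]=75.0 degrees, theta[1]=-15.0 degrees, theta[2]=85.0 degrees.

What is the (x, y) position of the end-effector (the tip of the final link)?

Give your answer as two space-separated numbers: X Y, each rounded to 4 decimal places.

Answer: -2.7432 8.9943

Derivation:
joint[0] = (0.0000, 0.0000)  (base)
link 0: phi[0] = 75 = 75 deg
  cos(75 deg) = 0.2588, sin(75 deg) = 0.9659
  joint[1] = (0.0000, 0.0000) + 5 * (0.2588, 0.9659) = (0.0000 + 1.2941, 0.0000 + 4.8296) = (1.2941, 4.8296)
link 1: phi[1] = 75 + -15 = 60 deg
  cos(60 deg) = 0.5000, sin(60 deg) = 0.8660
  joint[2] = (1.2941, 4.8296) + 1.1 * (0.5000, 0.8660) = (1.2941 + 0.5500, 4.8296 + 0.9526) = (1.8441, 5.7823)
link 2: phi[2] = 75 + -15 + 85 = 145 deg
  cos(145 deg) = -0.8192, sin(145 deg) = 0.5736
  joint[3] = (1.8441, 5.7823) + 5.6 * (-0.8192, 0.5736) = (1.8441 + -4.5873, 5.7823 + 3.2120) = (-2.7432, 8.9943)
End effector: (-2.7432, 8.9943)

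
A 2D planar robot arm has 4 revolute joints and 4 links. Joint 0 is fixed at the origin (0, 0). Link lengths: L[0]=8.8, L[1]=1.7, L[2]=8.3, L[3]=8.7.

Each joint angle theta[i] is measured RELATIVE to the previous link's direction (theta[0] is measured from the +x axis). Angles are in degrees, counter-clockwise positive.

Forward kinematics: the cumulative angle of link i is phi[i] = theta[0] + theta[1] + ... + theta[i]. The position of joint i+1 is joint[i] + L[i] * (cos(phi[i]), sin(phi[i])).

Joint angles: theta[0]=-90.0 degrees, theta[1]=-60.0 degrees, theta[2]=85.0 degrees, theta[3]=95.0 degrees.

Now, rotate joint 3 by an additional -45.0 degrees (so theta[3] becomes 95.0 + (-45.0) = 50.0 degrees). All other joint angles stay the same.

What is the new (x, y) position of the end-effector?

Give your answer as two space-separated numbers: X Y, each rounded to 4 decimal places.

Answer: 10.4390 -19.4241

Derivation:
joint[0] = (0.0000, 0.0000)  (base)
link 0: phi[0] = -90 = -90 deg
  cos(-90 deg) = 0.0000, sin(-90 deg) = -1.0000
  joint[1] = (0.0000, 0.0000) + 8.8 * (0.0000, -1.0000) = (0.0000 + 0.0000, 0.0000 + -8.8000) = (0.0000, -8.8000)
link 1: phi[1] = -90 + -60 = -150 deg
  cos(-150 deg) = -0.8660, sin(-150 deg) = -0.5000
  joint[2] = (0.0000, -8.8000) + 1.7 * (-0.8660, -0.5000) = (0.0000 + -1.4722, -8.8000 + -0.8500) = (-1.4722, -9.6500)
link 2: phi[2] = -90 + -60 + 85 = -65 deg
  cos(-65 deg) = 0.4226, sin(-65 deg) = -0.9063
  joint[3] = (-1.4722, -9.6500) + 8.3 * (0.4226, -0.9063) = (-1.4722 + 3.5077, -9.6500 + -7.5224) = (2.0355, -17.1724)
link 3: phi[3] = -90 + -60 + 85 + 50 = -15 deg
  cos(-15 deg) = 0.9659, sin(-15 deg) = -0.2588
  joint[4] = (2.0355, -17.1724) + 8.7 * (0.9659, -0.2588) = (2.0355 + 8.4036, -17.1724 + -2.2517) = (10.4390, -19.4241)
End effector: (10.4390, -19.4241)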